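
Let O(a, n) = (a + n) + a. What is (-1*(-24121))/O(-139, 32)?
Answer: -24121/246 ≈ -98.053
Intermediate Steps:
O(a, n) = n + 2*a
(-1*(-24121))/O(-139, 32) = (-1*(-24121))/(32 + 2*(-139)) = 24121/(32 - 278) = 24121/(-246) = 24121*(-1/246) = -24121/246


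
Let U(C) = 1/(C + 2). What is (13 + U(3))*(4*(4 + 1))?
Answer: 264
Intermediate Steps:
U(C) = 1/(2 + C)
(13 + U(3))*(4*(4 + 1)) = (13 + 1/(2 + 3))*(4*(4 + 1)) = (13 + 1/5)*(4*5) = (13 + 1/5)*20 = (66/5)*20 = 264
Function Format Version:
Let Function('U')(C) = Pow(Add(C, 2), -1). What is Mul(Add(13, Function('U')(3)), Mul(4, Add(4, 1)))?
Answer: 264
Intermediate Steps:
Function('U')(C) = Pow(Add(2, C), -1)
Mul(Add(13, Function('U')(3)), Mul(4, Add(4, 1))) = Mul(Add(13, Pow(Add(2, 3), -1)), Mul(4, Add(4, 1))) = Mul(Add(13, Pow(5, -1)), Mul(4, 5)) = Mul(Add(13, Rational(1, 5)), 20) = Mul(Rational(66, 5), 20) = 264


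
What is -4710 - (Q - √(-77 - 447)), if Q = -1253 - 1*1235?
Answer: -2222 + 2*I*√131 ≈ -2222.0 + 22.891*I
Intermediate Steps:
Q = -2488 (Q = -1253 - 1235 = -2488)
-4710 - (Q - √(-77 - 447)) = -4710 - (-2488 - √(-77 - 447)) = -4710 - (-2488 - √(-524)) = -4710 - (-2488 - 2*I*√131) = -4710 + (2488 + 2*I*√131) = -2222 + 2*I*√131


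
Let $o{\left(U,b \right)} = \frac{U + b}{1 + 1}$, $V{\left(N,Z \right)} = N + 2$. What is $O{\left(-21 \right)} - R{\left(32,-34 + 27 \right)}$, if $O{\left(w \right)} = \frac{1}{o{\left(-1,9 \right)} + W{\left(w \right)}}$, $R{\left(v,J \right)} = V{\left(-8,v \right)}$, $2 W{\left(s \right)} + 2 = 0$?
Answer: $\frac{19}{3} \approx 6.3333$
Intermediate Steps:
$W{\left(s \right)} = -1$ ($W{\left(s \right)} = -1 + \frac{1}{2} \cdot 0 = -1 + 0 = -1$)
$V{\left(N,Z \right)} = 2 + N$
$R{\left(v,J \right)} = -6$ ($R{\left(v,J \right)} = 2 - 8 = -6$)
$o{\left(U,b \right)} = \frac{U}{2} + \frac{b}{2}$ ($o{\left(U,b \right)} = \frac{U + b}{2} = \left(U + b\right) \frac{1}{2} = \frac{U}{2} + \frac{b}{2}$)
$O{\left(w \right)} = \frac{1}{3}$ ($O{\left(w \right)} = \frac{1}{\left(\frac{1}{2} \left(-1\right) + \frac{1}{2} \cdot 9\right) - 1} = \frac{1}{\left(- \frac{1}{2} + \frac{9}{2}\right) - 1} = \frac{1}{4 - 1} = \frac{1}{3}$)
$O{\left(-21 \right)} - R{\left(32,-34 + 27 \right)} = \frac{1}{3} - -6 = \frac{1}{3} + 6 = \frac{19}{3}$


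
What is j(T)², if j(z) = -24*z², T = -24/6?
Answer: 147456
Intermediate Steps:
T = -4 (T = -24*⅙ = -4)
j(T)² = (-24*(-4)²)² = (-24*16)² = (-384)² = 147456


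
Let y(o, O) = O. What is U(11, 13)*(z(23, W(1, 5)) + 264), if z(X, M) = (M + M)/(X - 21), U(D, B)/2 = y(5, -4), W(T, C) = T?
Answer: -2120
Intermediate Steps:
U(D, B) = -8 (U(D, B) = 2*(-4) = -8)
z(X, M) = 2*M/(-21 + X) (z(X, M) = (2*M)/(-21 + X) = 2*M/(-21 + X))
U(11, 13)*(z(23, W(1, 5)) + 264) = -8*(2*1/(-21 + 23) + 264) = -8*(2*1/2 + 264) = -8*(2*1*(1/2) + 264) = -8*(1 + 264) = -8*265 = -2120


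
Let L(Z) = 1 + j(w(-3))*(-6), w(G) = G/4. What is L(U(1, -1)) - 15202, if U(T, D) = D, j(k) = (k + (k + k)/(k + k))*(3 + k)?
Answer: -121635/8 ≈ -15204.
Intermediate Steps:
w(G) = G/4 (w(G) = G*(¼) = G/4)
j(k) = (1 + k)*(3 + k) (j(k) = (k + (2*k)/((2*k)))*(3 + k) = (k + (2*k)*(1/(2*k)))*(3 + k) = (k + 1)*(3 + k) = (1 + k)*(3 + k))
L(Z) = -19/8 (L(Z) = 1 + (3 + ((¼)*(-3))² + 4*((¼)*(-3)))*(-6) = 1 + (3 + (-¾)² + 4*(-¾))*(-6) = 1 + (3 + 9/16 - 3)*(-6) = 1 + (9/16)*(-6) = 1 - 27/8 = -19/8)
L(U(1, -1)) - 15202 = -19/8 - 15202 = -121635/8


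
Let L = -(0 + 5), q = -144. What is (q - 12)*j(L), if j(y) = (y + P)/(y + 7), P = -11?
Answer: 1248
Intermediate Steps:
L = -5 (L = -1*5 = -5)
j(y) = (-11 + y)/(7 + y) (j(y) = (y - 11)/(y + 7) = (-11 + y)/(7 + y))
(q - 12)*j(L) = (-144 - 12)*((-11 - 5)/(7 - 5)) = -156*(-16)/2 = -78*(-16) = -156*(-8) = 1248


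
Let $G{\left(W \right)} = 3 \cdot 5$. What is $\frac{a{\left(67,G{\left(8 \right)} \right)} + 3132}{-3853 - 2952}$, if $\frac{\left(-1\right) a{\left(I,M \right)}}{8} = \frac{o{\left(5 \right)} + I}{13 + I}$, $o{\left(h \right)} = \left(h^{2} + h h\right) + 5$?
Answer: $- \frac{15599}{34025} \approx -0.45846$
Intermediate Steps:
$G{\left(W \right)} = 15$
$o{\left(h \right)} = 5 + 2 h^{2}$ ($o{\left(h \right)} = \left(h^{2} + h^{2}\right) + 5 = 2 h^{2} + 5 = 5 + 2 h^{2}$)
$a{\left(I,M \right)} = - \frac{8 \left(55 + I\right)}{13 + I}$ ($a{\left(I,M \right)} = - 8 \frac{\left(5 + 2 \cdot 5^{2}\right) + I}{13 + I} = - 8 \frac{\left(5 + 2 \cdot 25\right) + I}{13 + I} = - 8 \frac{\left(5 + 50\right) + I}{13 + I} = - 8 \frac{55 + I}{13 + I} = - \frac{8 \left(55 + I\right)}{13 + I}$)
$\frac{a{\left(67,G{\left(8 \right)} \right)} + 3132}{-3853 - 2952} = \frac{\frac{8 \left(-55 - 67\right)}{13 + 67} + 3132}{-3853 - 2952} = \frac{\frac{8 \left(-55 - 67\right)}{80} + 3132}{-6805} = \left(8 \cdot \frac{1}{80} \left(-122\right) + 3132\right) \left(- \frac{1}{6805}\right) = \left(- \frac{61}{5} + 3132\right) \left(- \frac{1}{6805}\right) = \frac{15599}{5} \left(- \frac{1}{6805}\right) = - \frac{15599}{34025}$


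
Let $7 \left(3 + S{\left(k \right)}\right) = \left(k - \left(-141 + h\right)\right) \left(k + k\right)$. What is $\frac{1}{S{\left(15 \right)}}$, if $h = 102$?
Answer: $\frac{7}{1599} \approx 0.0043777$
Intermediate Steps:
$S{\left(k \right)} = -3 + \frac{2 k \left(39 + k\right)}{7}$ ($S{\left(k \right)} = -3 + \frac{\left(k + \left(141 - 102\right)\right) \left(k + k\right)}{7} = -3 + \frac{\left(k + \left(141 - 102\right)\right) 2 k}{7} = -3 + \frac{\left(k + 39\right) 2 k}{7} = -3 + \frac{\left(39 + k\right) 2 k}{7} = -3 + \frac{2 k \left(39 + k\right)}{7}$)
$\frac{1}{S{\left(15 \right)}} = \frac{1}{-3 + \frac{2 \cdot 15^{2}}{7} + \frac{78}{7} \cdot 15} = \frac{1}{-3 + \frac{2}{7} \cdot 225 + \frac{1170}{7}} = \frac{1}{-3 + \frac{450}{7} + \frac{1170}{7}} = \frac{1}{\frac{1599}{7}} = \frac{7}{1599}$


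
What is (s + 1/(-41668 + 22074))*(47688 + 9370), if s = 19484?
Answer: 10891501922855/9797 ≈ 1.1117e+9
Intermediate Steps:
(s + 1/(-41668 + 22074))*(47688 + 9370) = (19484 + 1/(-41668 + 22074))*(47688 + 9370) = (19484 + 1/(-19594))*57058 = (19484 - 1/19594)*57058 = (381769495/19594)*57058 = 10891501922855/9797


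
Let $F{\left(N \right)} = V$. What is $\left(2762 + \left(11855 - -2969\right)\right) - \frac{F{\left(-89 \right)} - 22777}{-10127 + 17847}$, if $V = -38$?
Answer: $\frac{27157347}{1544} \approx 17589.0$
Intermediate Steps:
$F{\left(N \right)} = -38$
$\left(2762 + \left(11855 - -2969\right)\right) - \frac{F{\left(-89 \right)} - 22777}{-10127 + 17847} = \left(2762 + \left(11855 - -2969\right)\right) - \frac{-38 - 22777}{-10127 + 17847} = \left(2762 + \left(11855 + 2969\right)\right) - - \frac{22815}{7720} = \left(2762 + 14824\right) - \left(-22815\right) \frac{1}{7720} = 17586 - - \frac{4563}{1544} = 17586 + \frac{4563}{1544} = \frac{27157347}{1544}$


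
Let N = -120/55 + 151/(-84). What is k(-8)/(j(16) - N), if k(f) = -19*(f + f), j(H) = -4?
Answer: -14784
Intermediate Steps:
N = -3677/924 (N = -120*1/55 + 151*(-1/84) = -24/11 - 151/84 = -3677/924 ≈ -3.9794)
k(f) = -38*f
k(-8)/(j(16) - N) = (-38*(-8))/(-4 - 1*(-3677/924)) = 304/(-4 + 3677/924) = 304/(-19/924) = 304*(-924/19) = -14784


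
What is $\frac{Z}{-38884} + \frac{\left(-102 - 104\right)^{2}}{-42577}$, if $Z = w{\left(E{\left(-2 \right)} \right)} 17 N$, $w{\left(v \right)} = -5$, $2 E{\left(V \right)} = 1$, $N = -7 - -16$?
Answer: $- \frac{1617510019}{1655564068} \approx -0.97701$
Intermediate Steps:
$N = 9$ ($N = -7 + 16 = 9$)
$E{\left(V \right)} = \frac{1}{2}$ ($E{\left(V \right)} = \frac{1}{2} \cdot 1 = \frac{1}{2}$)
$Z = -765$ ($Z = \left(-5\right) 17 \cdot 9 = \left(-85\right) 9 = -765$)
$\frac{Z}{-38884} + \frac{\left(-102 - 104\right)^{2}}{-42577} = - \frac{765}{-38884} + \frac{\left(-102 - 104\right)^{2}}{-42577} = \left(-765\right) \left(- \frac{1}{38884}\right) + \left(-206\right)^{2} \left(- \frac{1}{42577}\right) = \frac{765}{38884} + 42436 \left(- \frac{1}{42577}\right) = \frac{765}{38884} - \frac{42436}{42577} = - \frac{1617510019}{1655564068}$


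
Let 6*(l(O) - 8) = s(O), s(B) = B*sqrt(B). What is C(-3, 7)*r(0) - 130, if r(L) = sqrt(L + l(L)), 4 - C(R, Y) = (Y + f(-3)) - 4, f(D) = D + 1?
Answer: -130 + 6*sqrt(2) ≈ -121.51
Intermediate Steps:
s(B) = B**(3/2)
f(D) = 1 + D
l(O) = 8 + O**(3/2)/6
C(R, Y) = 10 - Y (C(R, Y) = 4 - ((Y + (1 - 3)) - 4) = 4 - ((Y - 2) - 4) = 4 - ((-2 + Y) - 4) = 4 - (-6 + Y) = 4 + (6 - Y) = 10 - Y)
r(L) = sqrt(8 + L + L**(3/2)/6) (r(L) = sqrt(L + (8 + L**(3/2)/6)) = sqrt(8 + L + L**(3/2)/6))
C(-3, 7)*r(0) - 130 = (10 - 1*7)*(sqrt(288 + 6*0**(3/2) + 36*0)/6) - 130 = (10 - 7)*(sqrt(288 + 6*0 + 0)/6) - 130 = 3*(sqrt(288 + 0 + 0)/6) - 130 = 3*(sqrt(288)/6) - 130 = 3*((12*sqrt(2))/6) - 130 = 3*(2*sqrt(2)) - 130 = 6*sqrt(2) - 130 = -130 + 6*sqrt(2)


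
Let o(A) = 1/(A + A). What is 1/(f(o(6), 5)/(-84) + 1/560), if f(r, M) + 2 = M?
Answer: -560/19 ≈ -29.474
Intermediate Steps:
o(A) = 1/(2*A)
f(r, M) = -2 + M
1/(f(o(6), 5)/(-84) + 1/560) = 1/((-2 + 5)/(-84) + 1/560) = 1/(3*(-1/84) + 1/560) = 1/(-1/28 + 1/560) = 1/(-19/560) = -560/19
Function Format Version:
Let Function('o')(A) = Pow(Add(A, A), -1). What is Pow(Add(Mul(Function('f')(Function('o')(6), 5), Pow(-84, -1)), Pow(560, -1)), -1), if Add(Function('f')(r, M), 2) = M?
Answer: Rational(-560, 19) ≈ -29.474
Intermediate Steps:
Function('o')(A) = Mul(Rational(1, 2), Pow(A, -1)) (Function('o')(A) = Pow(Mul(2, A), -1) = Mul(Rational(1, 2), Pow(A, -1)))
Function('f')(r, M) = Add(-2, M)
Pow(Add(Mul(Function('f')(Function('o')(6), 5), Pow(-84, -1)), Pow(560, -1)), -1) = Pow(Add(Mul(Add(-2, 5), Pow(-84, -1)), Pow(560, -1)), -1) = Pow(Add(Mul(3, Rational(-1, 84)), Rational(1, 560)), -1) = Pow(Add(Rational(-1, 28), Rational(1, 560)), -1) = Pow(Rational(-19, 560), -1) = Rational(-560, 19)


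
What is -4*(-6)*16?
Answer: 384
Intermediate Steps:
-4*(-6)*16 = 24*16 = 384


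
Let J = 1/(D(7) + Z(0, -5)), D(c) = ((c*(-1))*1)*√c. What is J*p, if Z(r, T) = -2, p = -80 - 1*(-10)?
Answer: -140/339 + 490*√7/339 ≈ 3.4113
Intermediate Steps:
p = -70 (p = -80 + 10 = -70)
D(c) = -c^(3/2) (D(c) = (-c*1)*√c = (-c)*√c = -c^(3/2))
J = 1/(-2 - 7*√7) (J = 1/(-7^(3/2) - 2) = 1/(-7*√7 - 2) = 1/(-2 - 7*√7) ≈ -0.048732)
J*p = (2/339 - 7*√7/339)*(-70) = -140/339 + 490*√7/339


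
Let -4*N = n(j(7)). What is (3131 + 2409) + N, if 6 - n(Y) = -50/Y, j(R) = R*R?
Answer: 271374/49 ≈ 5538.2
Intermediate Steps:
j(R) = R**2
n(Y) = 6 + 50/Y (n(Y) = 6 - (-50)/Y = 6 + 50/Y)
N = -86/49 (N = -(6 + 50/(7**2))/4 = -(6 + 50/49)/4 = -1/4*344/49 = -86/49 ≈ -1.7551)
(3131 + 2409) + N = (3131 + 2409) - 86/49 = 5540 - 86/49 = 271374/49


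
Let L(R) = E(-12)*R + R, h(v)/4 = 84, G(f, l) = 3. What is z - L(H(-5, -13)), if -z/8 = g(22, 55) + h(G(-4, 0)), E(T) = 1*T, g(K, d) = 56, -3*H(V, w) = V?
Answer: -9353/3 ≈ -3117.7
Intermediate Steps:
H(V, w) = -V/3
h(v) = 336 (h(v) = 4*84 = 336)
E(T) = T
L(R) = -11*R (L(R) = -12*R + R = -11*R)
z = -3136 (z = -8*(56 + 336) = -8*392 = -3136)
z - L(H(-5, -13)) = -3136 - (-11)*(-⅓*(-5)) = -3136 - (-11)*5/3 = -3136 - 1*(-55/3) = -3136 + 55/3 = -9353/3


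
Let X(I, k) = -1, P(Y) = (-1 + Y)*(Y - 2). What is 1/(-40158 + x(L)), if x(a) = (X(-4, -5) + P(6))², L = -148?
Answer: -1/39797 ≈ -2.5128e-5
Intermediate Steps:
P(Y) = (-1 + Y)*(-2 + Y)
x(a) = 361 (x(a) = (-1 + (2 + 6² - 3*6))² = (-1 + (2 + 36 - 18))² = (-1 + 20)² = 19² = 361)
1/(-40158 + x(L)) = 1/(-40158 + 361) = 1/(-39797) = -1/39797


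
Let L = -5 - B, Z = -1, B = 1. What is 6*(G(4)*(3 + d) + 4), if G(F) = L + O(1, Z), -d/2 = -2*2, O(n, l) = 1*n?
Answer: -306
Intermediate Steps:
O(n, l) = n
L = -6 (L = -5 - 1*1 = -5 - 1 = -6)
d = 8 (d = -(-4)*2 = -2*(-4) = 8)
G(F) = -5 (G(F) = -6 + 1 = -5)
6*(G(4)*(3 + d) + 4) = 6*(-5*(3 + 8) + 4) = 6*(-5*11 + 4) = 6*(-55 + 4) = 6*(-51) = -306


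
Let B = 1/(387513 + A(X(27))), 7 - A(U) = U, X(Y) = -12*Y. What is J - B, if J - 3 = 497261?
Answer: 192860858815/387844 ≈ 4.9726e+5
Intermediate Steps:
J = 497264 (J = 3 + 497261 = 497264)
A(U) = 7 - U
B = 1/387844 (B = 1/(387513 + (7 - (-12)*27)) = 1/(387513 + (7 - 1*(-324))) = 1/(387513 + (7 + 324)) = 1/(387513 + 331) = 1/387844 ≈ 2.5784e-6)
J - B = 497264 - 1*1/387844 = 497264 - 1/387844 = 192860858815/387844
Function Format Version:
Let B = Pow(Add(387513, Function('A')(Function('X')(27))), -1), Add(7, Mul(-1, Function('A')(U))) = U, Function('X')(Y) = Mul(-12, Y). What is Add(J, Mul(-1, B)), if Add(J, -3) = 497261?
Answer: Rational(192860858815, 387844) ≈ 4.9726e+5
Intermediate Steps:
J = 497264 (J = Add(3, 497261) = 497264)
Function('A')(U) = Add(7, Mul(-1, U))
B = Rational(1, 387844) (B = Pow(Add(387513, Add(7, Mul(-1, Mul(-12, 27)))), -1) = Pow(Add(387513, Add(7, Mul(-1, -324))), -1) = Pow(Add(387513, Add(7, 324)), -1) = Pow(Add(387513, 331), -1) = Pow(387844, -1) = Rational(1, 387844) ≈ 2.5784e-6)
Add(J, Mul(-1, B)) = Add(497264, Mul(-1, Rational(1, 387844))) = Add(497264, Rational(-1, 387844)) = Rational(192860858815, 387844)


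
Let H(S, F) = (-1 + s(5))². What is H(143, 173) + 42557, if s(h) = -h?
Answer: 42593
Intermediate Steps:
H(S, F) = 36 (H(S, F) = (-1 - 1*5)² = (-1 - 5)² = (-6)² = 36)
H(143, 173) + 42557 = 36 + 42557 = 42593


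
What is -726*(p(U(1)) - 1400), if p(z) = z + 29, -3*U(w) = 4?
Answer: 996314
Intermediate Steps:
U(w) = -4/3 (U(w) = -⅓*4 = -4/3)
p(z) = 29 + z
-726*(p(U(1)) - 1400) = -726*((29 - 4/3) - 1400) = -726*(83/3 - 1400) = -726*(-4117/3) = 996314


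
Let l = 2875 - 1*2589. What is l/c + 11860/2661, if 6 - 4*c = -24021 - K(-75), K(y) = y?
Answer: 3987707/885226 ≈ 4.5047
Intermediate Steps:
c = 5988 (c = 3/2 - (-24021 - 1*(-75))/4 = 3/2 - (-24021 + 75)/4 = 3/2 - 1/4*(-23946) = 3/2 + 11973/2 = 5988)
l = 286 (l = 2875 - 2589 = 286)
l/c + 11860/2661 = 286/5988 + 11860/2661 = 286*(1/5988) + 11860*(1/2661) = 143/2994 + 11860/2661 = 3987707/885226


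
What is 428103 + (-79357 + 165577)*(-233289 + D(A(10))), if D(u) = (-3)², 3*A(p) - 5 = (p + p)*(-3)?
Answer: -20112973497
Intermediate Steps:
A(p) = 5/3 - 2*p (A(p) = 5/3 + ((p + p)*(-3))/3 = 5/3 + ((2*p)*(-3))/3 = 5/3 + (-6*p)/3 = 5/3 - 2*p)
D(u) = 9
428103 + (-79357 + 165577)*(-233289 + D(A(10))) = 428103 + (-79357 + 165577)*(-233289 + 9) = 428103 + 86220*(-233280) = 428103 - 20113401600 = -20112973497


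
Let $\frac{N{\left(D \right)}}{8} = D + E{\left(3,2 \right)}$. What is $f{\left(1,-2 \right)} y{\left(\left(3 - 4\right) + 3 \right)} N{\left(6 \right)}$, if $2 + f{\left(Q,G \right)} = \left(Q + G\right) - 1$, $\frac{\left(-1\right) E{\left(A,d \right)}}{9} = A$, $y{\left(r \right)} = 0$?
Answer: $0$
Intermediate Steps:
$E{\left(A,d \right)} = - 9 A$
$f{\left(Q,G \right)} = -3 + G + Q$ ($f{\left(Q,G \right)} = -2 - \left(1 - G - Q\right) = -2 + \left(-1 + G + Q\right) = -3 + G + Q$)
$N{\left(D \right)} = -216 + 8 D$ ($N{\left(D \right)} = 8 \left(D - 27\right) = 8 \left(-27 + D\right) = -216 + 8 D$)
$f{\left(1,-2 \right)} y{\left(\left(3 - 4\right) + 3 \right)} N{\left(6 \right)} = \left(-3 - 2 + 1\right) 0 \left(-216 + 8 \cdot 6\right) = \left(-4\right) 0 \left(-216 + 48\right) = 0 \left(-168\right) = 0$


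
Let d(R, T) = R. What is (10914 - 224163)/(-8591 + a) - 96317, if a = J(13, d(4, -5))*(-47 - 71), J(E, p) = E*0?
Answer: -827246098/8591 ≈ -96292.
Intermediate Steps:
J(E, p) = 0
a = 0 (a = 0*(-47 - 71) = 0*(-118) = 0)
(10914 - 224163)/(-8591 + a) - 96317 = (10914 - 224163)/(-8591 + 0) - 96317 = -213249/(-8591) - 96317 = -213249*(-1/8591) - 96317 = 213249/8591 - 96317 = -827246098/8591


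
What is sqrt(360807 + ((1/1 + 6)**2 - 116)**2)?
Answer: 68*sqrt(79) ≈ 604.40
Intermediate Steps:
sqrt(360807 + ((1/1 + 6)**2 - 116)**2) = sqrt(360807 + ((1 + 6)**2 - 116)**2) = sqrt(360807 + (7**2 - 116)**2) = sqrt(360807 + (49 - 116)**2) = sqrt(360807 + (-67)**2) = sqrt(360807 + 4489) = sqrt(365296) = 68*sqrt(79)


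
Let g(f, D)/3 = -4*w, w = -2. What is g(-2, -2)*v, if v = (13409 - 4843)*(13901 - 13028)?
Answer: 179474832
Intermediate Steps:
v = 7478118 (v = 8566*873 = 7478118)
g(f, D) = 24 (g(f, D) = 3*(-4*(-2)) = 3*8 = 24)
g(-2, -2)*v = 24*7478118 = 179474832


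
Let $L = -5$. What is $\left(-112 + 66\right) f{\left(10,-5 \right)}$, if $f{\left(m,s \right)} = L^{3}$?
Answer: $5750$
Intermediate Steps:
$f{\left(m,s \right)} = -125$ ($f{\left(m,s \right)} = \left(-5\right)^{3} = -125$)
$\left(-112 + 66\right) f{\left(10,-5 \right)} = \left(-112 + 66\right) \left(-125\right) = \left(-46\right) \left(-125\right) = 5750$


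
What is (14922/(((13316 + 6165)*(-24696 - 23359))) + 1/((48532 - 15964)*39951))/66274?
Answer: -844106029367/3509812522945841832720 ≈ -2.4050e-10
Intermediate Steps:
(14922/(((13316 + 6165)*(-24696 - 23359))) + 1/((48532 - 15964)*39951))/66274 = (14922/((19481*(-48055))) + (1/39951)/32568)*(1/66274) = (14922/(-936159455) + (1/32568)*(1/39951))*(1/66274) = (14922*(-1/936159455) + 1/1301124168)*(1/66274) = (-14922/936159455 + 1/1301124168)*(1/66274) = -844106029367/52959117043574280*1/66274 = -844106029367/3509812522945841832720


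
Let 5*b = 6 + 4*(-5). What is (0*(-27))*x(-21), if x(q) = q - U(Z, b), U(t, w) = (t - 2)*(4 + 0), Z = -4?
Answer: 0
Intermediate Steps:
b = -14/5 (b = (6 + 4*(-5))/5 = (6 - 20)/5 = (⅕)*(-14) = -14/5 ≈ -2.8000)
U(t, w) = -8 + 4*t (U(t, w) = (-2 + t)*4 = -8 + 4*t)
x(q) = 24 + q (x(q) = q - (-8 + 4*(-4)) = q - (-8 - 16) = q - 1*(-24) = q + 24 = 24 + q)
(0*(-27))*x(-21) = (0*(-27))*(24 - 21) = 0*3 = 0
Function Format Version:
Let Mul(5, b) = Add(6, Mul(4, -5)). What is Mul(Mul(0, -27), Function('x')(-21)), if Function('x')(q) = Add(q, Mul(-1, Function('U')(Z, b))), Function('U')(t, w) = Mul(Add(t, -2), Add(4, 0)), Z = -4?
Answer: 0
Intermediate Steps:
b = Rational(-14, 5) (b = Mul(Rational(1, 5), Add(6, Mul(4, -5))) = Mul(Rational(1, 5), Add(6, -20)) = Mul(Rational(1, 5), -14) = Rational(-14, 5) ≈ -2.8000)
Function('U')(t, w) = Add(-8, Mul(4, t)) (Function('U')(t, w) = Mul(Add(-2, t), 4) = Add(-8, Mul(4, t)))
Function('x')(q) = Add(24, q) (Function('x')(q) = Add(q, Mul(-1, Add(-8, Mul(4, -4)))) = Add(q, Mul(-1, Add(-8, -16))) = Add(q, Mul(-1, -24)) = Add(q, 24) = Add(24, q))
Mul(Mul(0, -27), Function('x')(-21)) = Mul(Mul(0, -27), Add(24, -21)) = Mul(0, 3) = 0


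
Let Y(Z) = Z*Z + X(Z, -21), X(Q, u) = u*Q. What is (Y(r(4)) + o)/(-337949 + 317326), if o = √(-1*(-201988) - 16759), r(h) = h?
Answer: 68/20623 - 3*√20581/20623 ≈ -0.017572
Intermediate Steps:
X(Q, u) = Q*u
o = 3*√20581 (o = √(201988 - 16759) = √185229 = 3*√20581 ≈ 430.38)
Y(Z) = Z² - 21*Z (Y(Z) = Z*Z + Z*(-21) = Z² - 21*Z)
(Y(r(4)) + o)/(-337949 + 317326) = (4*(-21 + 4) + 3*√20581)/(-337949 + 317326) = (4*(-17) + 3*√20581)/(-20623) = (-68 + 3*√20581)*(-1/20623) = 68/20623 - 3*√20581/20623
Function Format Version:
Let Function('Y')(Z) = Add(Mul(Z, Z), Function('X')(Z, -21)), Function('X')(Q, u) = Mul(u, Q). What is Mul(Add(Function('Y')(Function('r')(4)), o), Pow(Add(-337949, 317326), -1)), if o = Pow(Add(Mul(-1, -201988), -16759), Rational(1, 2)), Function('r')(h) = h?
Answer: Add(Rational(68, 20623), Mul(Rational(-3, 20623), Pow(20581, Rational(1, 2)))) ≈ -0.017572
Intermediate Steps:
Function('X')(Q, u) = Mul(Q, u)
o = Mul(3, Pow(20581, Rational(1, 2))) (o = Pow(Add(201988, -16759), Rational(1, 2)) = Pow(185229, Rational(1, 2)) = Mul(3, Pow(20581, Rational(1, 2))) ≈ 430.38)
Function('Y')(Z) = Add(Pow(Z, 2), Mul(-21, Z)) (Function('Y')(Z) = Add(Mul(Z, Z), Mul(Z, -21)) = Add(Pow(Z, 2), Mul(-21, Z)))
Mul(Add(Function('Y')(Function('r')(4)), o), Pow(Add(-337949, 317326), -1)) = Mul(Add(Mul(4, Add(-21, 4)), Mul(3, Pow(20581, Rational(1, 2)))), Pow(Add(-337949, 317326), -1)) = Mul(Add(Mul(4, -17), Mul(3, Pow(20581, Rational(1, 2)))), Pow(-20623, -1)) = Mul(Add(-68, Mul(3, Pow(20581, Rational(1, 2)))), Rational(-1, 20623)) = Add(Rational(68, 20623), Mul(Rational(-3, 20623), Pow(20581, Rational(1, 2))))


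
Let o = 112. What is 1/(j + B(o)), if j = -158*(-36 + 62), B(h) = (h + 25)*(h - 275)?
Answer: -1/26439 ≈ -3.7823e-5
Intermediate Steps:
B(h) = (-275 + h)*(25 + h) (B(h) = (25 + h)*(-275 + h) = (-275 + h)*(25 + h))
j = -4108 (j = -158*26 = -4108)
1/(j + B(o)) = 1/(-4108 + (-6875 + 112**2 - 250*112)) = 1/(-4108 + (-6875 + 12544 - 28000)) = 1/(-4108 - 22331) = 1/(-26439) = -1/26439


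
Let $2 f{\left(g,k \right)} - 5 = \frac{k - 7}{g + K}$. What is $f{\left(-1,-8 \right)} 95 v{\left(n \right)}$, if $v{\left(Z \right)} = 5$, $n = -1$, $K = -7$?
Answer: $\frac{26125}{16} \approx 1632.8$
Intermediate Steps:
$f{\left(g,k \right)} = \frac{5}{2} + \frac{-7 + k}{2 \left(-7 + g\right)}$ ($f{\left(g,k \right)} = \frac{5}{2} + \frac{\left(k - 7\right) \frac{1}{g - 7}}{2} = \frac{5}{2} + \frac{\left(-7 + k\right) \frac{1}{-7 + g}}{2} = \frac{5}{2} + \frac{\frac{1}{-7 + g} \left(-7 + k\right)}{2} = \frac{5}{2} + \frac{-7 + k}{2 \left(-7 + g\right)}$)
$f{\left(-1,-8 \right)} 95 v{\left(n \right)} = \frac{-42 - 8 + 5 \left(-1\right)}{2 \left(-7 - 1\right)} 95 \cdot 5 = \frac{-42 - 8 - 5}{2 \left(-8\right)} 95 \cdot 5 = \frac{1}{2} \left(- \frac{1}{8}\right) \left(-55\right) 95 \cdot 5 = \frac{55}{16} \cdot 95 \cdot 5 = \frac{5225}{16} \cdot 5 = \frac{26125}{16}$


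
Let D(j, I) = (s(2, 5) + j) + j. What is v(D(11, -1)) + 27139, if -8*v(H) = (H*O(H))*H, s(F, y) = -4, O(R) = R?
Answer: 26410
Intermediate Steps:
D(j, I) = -4 + 2*j (D(j, I) = (-4 + j) + j = -4 + 2*j)
v(H) = -H³/8 (v(H) = -H*H*H/8 = -H²*H/8 = -H³/8)
v(D(11, -1)) + 27139 = -(-4 + 2*11)³/8 + 27139 = -(-4 + 22)³/8 + 27139 = -⅛*18³ + 27139 = -⅛*5832 + 27139 = -729 + 27139 = 26410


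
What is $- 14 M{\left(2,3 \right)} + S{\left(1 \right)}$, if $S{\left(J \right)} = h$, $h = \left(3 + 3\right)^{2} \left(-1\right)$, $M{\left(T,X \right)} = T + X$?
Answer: $-106$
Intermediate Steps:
$h = -36$ ($h = 6^{2} \left(-1\right) = 36 \left(-1\right) = -36$)
$S{\left(J \right)} = -36$
$- 14 M{\left(2,3 \right)} + S{\left(1 \right)} = - 14 \left(2 + 3\right) - 36 = \left(-14\right) 5 - 36 = -70 - 36 = -106$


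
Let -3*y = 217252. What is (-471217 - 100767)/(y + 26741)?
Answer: 1715952/137029 ≈ 12.523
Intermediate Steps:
y = -217252/3 (y = -⅓*217252 = -217252/3 ≈ -72417.)
(-471217 - 100767)/(y + 26741) = (-471217 - 100767)/(-217252/3 + 26741) = -571984/(-137029/3) = -571984*(-3/137029) = 1715952/137029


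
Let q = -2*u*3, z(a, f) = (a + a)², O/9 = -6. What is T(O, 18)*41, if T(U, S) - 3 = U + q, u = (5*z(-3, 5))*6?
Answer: -267771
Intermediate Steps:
O = -54 (O = 9*(-6) = -54)
z(a, f) = 4*a² (z(a, f) = (2*a)² = 4*a²)
u = 1080 (u = (5*(4*(-3)²))*6 = (5*(4*9))*6 = (5*36)*6 = 180*6 = 1080)
q = -6480 (q = -2*1080*3 = -2160*3 = -6480)
T(U, S) = -6477 + U (T(U, S) = 3 + (U - 6480) = 3 + (-6480 + U) = -6477 + U)
T(O, 18)*41 = (-6477 - 54)*41 = -6531*41 = -267771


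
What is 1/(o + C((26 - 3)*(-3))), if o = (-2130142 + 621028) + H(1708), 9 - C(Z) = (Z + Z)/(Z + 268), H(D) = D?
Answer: -199/299971865 ≈ -6.6340e-7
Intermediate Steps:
C(Z) = 9 - 2*Z/(268 + Z) (C(Z) = 9 - (Z + Z)/(Z + 268) = 9 - 2*Z/(268 + Z))
o = -1507406 (o = (-2130142 + 621028) + 1708 = -1509114 + 1708 = -1507406)
1/(o + C((26 - 3)*(-3))) = 1/(-1507406 + (2412 + 7*((26 - 3)*(-3)))/(268 + (26 - 3)*(-3))) = 1/(-1507406 + (2412 + 7*(23*(-3)))/(268 + 23*(-3))) = 1/(-1507406 + (2412 + 7*(-69))/(268 - 69)) = 1/(-1507406 + (2412 - 483)/199) = 1/(-1507406 + (1/199)*1929) = 1/(-1507406 + 1929/199) = 1/(-299971865/199) = -199/299971865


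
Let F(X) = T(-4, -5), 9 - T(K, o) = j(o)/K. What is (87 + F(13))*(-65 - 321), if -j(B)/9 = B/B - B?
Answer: -31845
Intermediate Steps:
j(B) = -9 + 9*B (j(B) = -9*(B/B - B) = -9*(1 - B) = -9 + 9*B)
T(K, o) = 9 - (-9 + 9*o)/K
F(X) = -9/2 (F(X) = 9*(1 - 4 - 1*(-5))/(-4) = 9*(-¼)*(1 - 4 + 5) = 9*(-¼)*2 = -9/2)
(87 + F(13))*(-65 - 321) = (87 - 9/2)*(-65 - 321) = (165/2)*(-386) = -31845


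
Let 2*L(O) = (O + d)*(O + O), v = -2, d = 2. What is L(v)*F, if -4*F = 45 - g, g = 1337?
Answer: 0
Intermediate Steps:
L(O) = O*(2 + O) (L(O) = ((O + 2)*(O + O))/2 = ((2 + O)*(2*O))/2 = (2*O*(2 + O))/2 = O*(2 + O))
F = 323 (F = -(45 - 1*1337)/4 = -(45 - 1337)/4 = -¼*(-1292) = 323)
L(v)*F = -2*(2 - 2)*323 = -2*0*323 = 0*323 = 0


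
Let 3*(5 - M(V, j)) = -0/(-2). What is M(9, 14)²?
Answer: 25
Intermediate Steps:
M(V, j) = 5 (M(V, j) = 5 - (-4)*0/(-2)/3 = 5 - (-4)*0*(-½)/3 = 5 - (-4)*0/3 = 5 - ⅓*0 = 5 + 0 = 5)
M(9, 14)² = 5² = 25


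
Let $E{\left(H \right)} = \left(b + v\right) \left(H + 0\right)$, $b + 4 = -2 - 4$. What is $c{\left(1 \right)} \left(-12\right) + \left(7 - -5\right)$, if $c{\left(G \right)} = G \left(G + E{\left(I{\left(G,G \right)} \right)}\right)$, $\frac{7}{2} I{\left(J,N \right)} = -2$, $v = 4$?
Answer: $- \frac{288}{7} \approx -41.143$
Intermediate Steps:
$b = -10$ ($b = -4 - 6 = -10$)
$I{\left(J,N \right)} = - \frac{4}{7}$ ($I{\left(J,N \right)} = \frac{2}{7} \left(-2\right) = - \frac{4}{7}$)
$E{\left(H \right)} = - 6 H$ ($E{\left(H \right)} = \left(-10 + 4\right) \left(H + 0\right) = - 6 H$)
$c{\left(G \right)} = G \left(\frac{24}{7} + G\right)$ ($c{\left(G \right)} = G \left(G - - \frac{24}{7}\right) = G \left(G + \frac{24}{7}\right) = G \left(\frac{24}{7} + G\right)$)
$c{\left(1 \right)} \left(-12\right) + \left(7 - -5\right) = \frac{1}{7} \cdot 1 \left(24 + 7 \cdot 1\right) \left(-12\right) + \left(7 - -5\right) = \frac{1}{7} \cdot 1 \left(24 + 7\right) \left(-12\right) + \left(7 + 5\right) = \frac{1}{7} \cdot 1 \cdot 31 \left(-12\right) + 12 = \frac{31}{7} \left(-12\right) + 12 = - \frac{372}{7} + 12 = - \frac{288}{7}$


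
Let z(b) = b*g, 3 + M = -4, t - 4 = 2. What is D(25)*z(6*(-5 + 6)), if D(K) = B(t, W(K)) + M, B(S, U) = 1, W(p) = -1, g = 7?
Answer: -252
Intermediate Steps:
t = 6 (t = 4 + 2 = 6)
M = -7 (M = -3 - 4 = -7)
D(K) = -6 (D(K) = 1 - 7 = -6)
z(b) = 7*b (z(b) = b*7 = 7*b)
D(25)*z(6*(-5 + 6)) = -42*6*(-5 + 6) = -42*6*1 = -42*6 = -6*42 = -252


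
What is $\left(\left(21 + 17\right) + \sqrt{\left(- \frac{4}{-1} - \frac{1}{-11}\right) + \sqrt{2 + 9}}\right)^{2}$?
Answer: $\frac{\left(418 + \sqrt{11} \sqrt{45 + 11 \sqrt{11}}\right)^{2}}{121} \approx 1658.3$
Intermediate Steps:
$\left(\left(21 + 17\right) + \sqrt{\left(- \frac{4}{-1} - \frac{1}{-11}\right) + \sqrt{2 + 9}}\right)^{2} = \left(38 + \sqrt{\left(\left(-4\right) \left(-1\right) - - \frac{1}{11}\right) + \sqrt{11}}\right)^{2} = \left(38 + \sqrt{\left(4 + \frac{1}{11}\right) + \sqrt{11}}\right)^{2} = \left(38 + \sqrt{\frac{45}{11} + \sqrt{11}}\right)^{2}$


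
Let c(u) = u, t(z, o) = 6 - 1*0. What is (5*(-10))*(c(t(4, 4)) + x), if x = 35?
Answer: -2050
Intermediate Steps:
t(z, o) = 6 (t(z, o) = 6 + 0 = 6)
(5*(-10))*(c(t(4, 4)) + x) = (5*(-10))*(6 + 35) = -50*41 = -2050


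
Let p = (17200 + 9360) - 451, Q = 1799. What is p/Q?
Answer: 26109/1799 ≈ 14.513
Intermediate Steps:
p = 26109 (p = 26560 - 451 = 26109)
p/Q = 26109/1799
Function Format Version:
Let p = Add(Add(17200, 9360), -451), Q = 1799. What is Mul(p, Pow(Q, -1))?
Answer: Rational(26109, 1799) ≈ 14.513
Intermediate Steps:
p = 26109 (p = Add(26560, -451) = 26109)
Mul(p, Pow(Q, -1)) = Mul(26109, Pow(1799, -1)) = Mul(26109, Rational(1, 1799)) = Rational(26109, 1799)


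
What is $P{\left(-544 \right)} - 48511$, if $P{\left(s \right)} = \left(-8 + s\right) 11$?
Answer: $-54583$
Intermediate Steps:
$P{\left(s \right)} = -88 + 11 s$
$P{\left(-544 \right)} - 48511 = \left(-88 + 11 \left(-544\right)\right) - 48511 = \left(-88 - 5984\right) - 48511 = -6072 - 48511 = -54583$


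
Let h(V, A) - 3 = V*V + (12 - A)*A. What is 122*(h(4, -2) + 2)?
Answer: -854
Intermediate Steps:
h(V, A) = 3 + V² + A*(12 - A) (h(V, A) = 3 + (V*V + (12 - A)*A) = 3 + (V² + A*(12 - A)) = 3 + V² + A*(12 - A))
122*(h(4, -2) + 2) = 122*((3 + 4² - 1*(-2)² + 12*(-2)) + 2) = 122*((3 + 16 - 1*4 - 24) + 2) = 122*((3 + 16 - 4 - 24) + 2) = 122*(-9 + 2) = 122*(-7) = -854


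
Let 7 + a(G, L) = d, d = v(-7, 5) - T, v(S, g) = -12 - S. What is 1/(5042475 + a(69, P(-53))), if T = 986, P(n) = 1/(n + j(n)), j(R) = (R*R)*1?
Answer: 1/5041477 ≈ 1.9835e-7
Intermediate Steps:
j(R) = R² (j(R) = R²*1 = R²)
P(n) = 1/(n + n²)
d = -991 (d = (-12 - 1*(-7)) - 1*986 = (-12 + 7) - 986 = -5 - 986 = -991)
a(G, L) = -998 (a(G, L) = -7 - 991 = -998)
1/(5042475 + a(69, P(-53))) = 1/(5042475 - 998) = 1/5041477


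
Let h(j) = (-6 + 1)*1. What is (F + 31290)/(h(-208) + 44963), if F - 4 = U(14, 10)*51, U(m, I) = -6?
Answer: 122/177 ≈ 0.68927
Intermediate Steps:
h(j) = -5 (h(j) = -5*1 = -5)
F = -302 (F = 4 - 6*51 = 4 - 306 = -302)
(F + 31290)/(h(-208) + 44963) = (-302 + 31290)/(-5 + 44963) = 30988/44958 = 30988*(1/44958) = 122/177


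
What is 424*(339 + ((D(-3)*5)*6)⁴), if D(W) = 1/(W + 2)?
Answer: 343583736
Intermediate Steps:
D(W) = 1/(2 + W)
424*(339 + ((D(-3)*5)*6)⁴) = 424*(339 + ((5/(2 - 3))*6)⁴) = 424*(339 + ((5/(-1))*6)⁴) = 424*(339 + (-1*5*6)⁴) = 424*(339 + (-5*6)⁴) = 424*(339 + (-30)⁴) = 424*(339 + 810000) = 424*810339 = 343583736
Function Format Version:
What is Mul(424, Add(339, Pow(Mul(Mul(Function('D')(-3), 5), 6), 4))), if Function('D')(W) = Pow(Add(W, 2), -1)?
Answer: 343583736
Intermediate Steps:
Function('D')(W) = Pow(Add(2, W), -1)
Mul(424, Add(339, Pow(Mul(Mul(Function('D')(-3), 5), 6), 4))) = Mul(424, Add(339, Pow(Mul(Mul(Pow(Add(2, -3), -1), 5), 6), 4))) = Mul(424, Add(339, Pow(Mul(Mul(Pow(-1, -1), 5), 6), 4))) = Mul(424, Add(339, Pow(Mul(Mul(-1, 5), 6), 4))) = Mul(424, Add(339, Pow(Mul(-5, 6), 4))) = Mul(424, Add(339, Pow(-30, 4))) = Mul(424, Add(339, 810000)) = Mul(424, 810339) = 343583736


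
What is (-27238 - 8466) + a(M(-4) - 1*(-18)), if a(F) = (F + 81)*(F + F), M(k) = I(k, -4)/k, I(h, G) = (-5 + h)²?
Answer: -288467/8 ≈ -36058.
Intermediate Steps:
M(k) = (-5 + k)²/k
a(F) = 2*F*(81 + F) (a(F) = (81 + F)*(2*F) = 2*F*(81 + F))
(-27238 - 8466) + a(M(-4) - 1*(-18)) = (-27238 - 8466) + 2*((-5 - 4)²/(-4) - 1*(-18))*(81 + ((-5 - 4)²/(-4) - 1*(-18))) = -35704 + 2*(-¼*(-9)² + 18)*(81 + (-¼*(-9)² + 18)) = -35704 + 2*(-¼*81 + 18)*(81 + (-¼*81 + 18)) = -35704 + 2*(-81/4 + 18)*(81 + (-81/4 + 18)) = -35704 + 2*(-9/4)*(81 - 9/4) = -35704 + 2*(-9/4)*(315/4) = -35704 - 2835/8 = -288467/8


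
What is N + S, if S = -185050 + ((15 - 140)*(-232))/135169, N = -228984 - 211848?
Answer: -2917235002/4661 ≈ -6.2588e+5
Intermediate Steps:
N = -440832
S = -862517050/4661 (S = -185050 - 125*(-232)*(1/135169) = -185050 + 29000*(1/135169) = -185050 + 1000/4661 = -862517050/4661 ≈ -1.8505e+5)
N + S = -440832 - 862517050/4661 = -2917235002/4661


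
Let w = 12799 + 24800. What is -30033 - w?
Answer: -67632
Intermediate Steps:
w = 37599
-30033 - w = -30033 - 1*37599 = -30033 - 37599 = -67632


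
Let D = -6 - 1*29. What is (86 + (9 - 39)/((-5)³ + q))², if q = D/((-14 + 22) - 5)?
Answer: 12496225/1681 ≈ 7433.8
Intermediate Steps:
D = -35 (D = -6 - 29 = -35)
q = -35/3 (q = -35/((-14 + 22) - 5) = -35/(8 - 5) = -35/3 ≈ -11.667)
(86 + (9 - 39)/((-5)³ + q))² = (86 + (9 - 39)/((-5)³ - 35/3))² = (86 - 30/(-125 - 35/3))² = (86 - 30/(-410/3))² = (86 - 30*(-3/410))² = (86 + 9/41)² = (3535/41)² = 12496225/1681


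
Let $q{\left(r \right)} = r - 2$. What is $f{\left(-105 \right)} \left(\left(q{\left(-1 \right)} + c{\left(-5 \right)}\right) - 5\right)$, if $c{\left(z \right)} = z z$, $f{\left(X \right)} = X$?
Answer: $-1785$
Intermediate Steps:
$q{\left(r \right)} = -2 + r$ ($q{\left(r \right)} = r - 2 = -2 + r$)
$c{\left(z \right)} = z^{2}$
$f{\left(-105 \right)} \left(\left(q{\left(-1 \right)} + c{\left(-5 \right)}\right) - 5\right) = - 105 \left(\left(\left(-2 - 1\right) + \left(-5\right)^{2}\right) - 5\right) = - 105 \left(\left(-3 + 25\right) - 5\right) = - 105 \left(22 - 5\right) = \left(-105\right) 17 = -1785$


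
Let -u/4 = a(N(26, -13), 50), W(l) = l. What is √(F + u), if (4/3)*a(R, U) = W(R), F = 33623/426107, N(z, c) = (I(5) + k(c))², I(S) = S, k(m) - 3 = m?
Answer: I*√13603211163014/426107 ≈ 8.6557*I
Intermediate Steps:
k(m) = 3 + m
N(z, c) = (8 + c)² (N(z, c) = (5 + (3 + c))² = (8 + c)²)
F = 33623/426107 (F = 33623*(1/426107) = 33623/426107 ≈ 0.078907)
a(R, U) = 3*R/4
u = -75 (u = -3*(8 - 13)² = -3*(-5)² = -3*25 = -4*75/4 = -75)
√(F + u) = √(33623/426107 - 75) = √(-31924402/426107) = I*√13603211163014/426107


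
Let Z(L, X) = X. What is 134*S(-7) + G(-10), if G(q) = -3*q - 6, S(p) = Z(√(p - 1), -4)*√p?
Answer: 24 - 536*I*√7 ≈ 24.0 - 1418.1*I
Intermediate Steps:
S(p) = -4*√p
G(q) = -6 - 3*q
134*S(-7) + G(-10) = 134*(-4*I*√7) + (-6 - 3*(-10)) = 134*(-4*I*√7) + (-6 + 30) = 134*(-4*I*√7) + 24 = -536*I*√7 + 24 = 24 - 536*I*√7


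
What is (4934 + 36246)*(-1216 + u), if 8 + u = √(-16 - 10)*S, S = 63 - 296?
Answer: -50404320 - 9594940*I*√26 ≈ -5.0404e+7 - 4.8925e+7*I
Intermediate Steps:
S = -233
u = -8 - 233*I*√26 (u = -8 + √(-16 - 10)*(-233) = -8 + √(-26)*(-233) = -8 + (I*√26)*(-233) = -8 - 233*I*√26 ≈ -8.0 - 1188.1*I)
(4934 + 36246)*(-1216 + u) = (4934 + 36246)*(-1216 + (-8 - 233*I*√26)) = 41180*(-1224 - 233*I*√26) = -50404320 - 9594940*I*√26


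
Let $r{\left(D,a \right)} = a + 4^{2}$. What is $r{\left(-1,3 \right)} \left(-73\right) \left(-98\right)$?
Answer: $135926$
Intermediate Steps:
$r{\left(D,a \right)} = 16 + a$ ($r{\left(D,a \right)} = a + 16 = 16 + a$)
$r{\left(-1,3 \right)} \left(-73\right) \left(-98\right) = \left(16 + 3\right) \left(-73\right) \left(-98\right) = 19 \left(-73\right) \left(-98\right) = \left(-1387\right) \left(-98\right) = 135926$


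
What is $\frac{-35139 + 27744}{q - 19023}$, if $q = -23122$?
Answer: $\frac{1479}{8429} \approx 0.17547$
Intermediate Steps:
$\frac{-35139 + 27744}{q - 19023} = \frac{-35139 + 27744}{-23122 - 19023} = - \frac{7395}{-42145} = \left(-7395\right) \left(- \frac{1}{42145}\right) = \frac{1479}{8429}$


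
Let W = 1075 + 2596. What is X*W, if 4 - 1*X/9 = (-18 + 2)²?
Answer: -8325828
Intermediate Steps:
W = 3671
X = -2268 (X = 36 - 9*(-18 + 2)² = 36 - 9*(-16)² = 36 - 9*256 = 36 - 2304 = -2268)
X*W = -2268*3671 = -8325828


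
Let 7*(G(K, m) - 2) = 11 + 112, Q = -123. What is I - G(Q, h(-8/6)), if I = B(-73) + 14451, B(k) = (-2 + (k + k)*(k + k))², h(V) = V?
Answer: 3180107192/7 ≈ 4.5430e+8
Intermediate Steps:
B(k) = (-2 + 4*k²)² (B(k) = (-2 + (2*k)*(2*k))² = (-2 + 4*k²)²)
G(K, m) = 137/7 (G(K, m) = 2 + (11 + 112)/7 = 2 + (⅐)*123 = 2 + 123/7 = 137/7)
I = 454301047 (I = 4*(-1 + 2*(-73)²)² + 14451 = 4*(-1 + 2*5329)² + 14451 = 4*(-1 + 10658)² + 14451 = 4*10657² + 14451 = 4*113571649 + 14451 = 454286596 + 14451 = 454301047)
I - G(Q, h(-8/6)) = 454301047 - 1*137/7 = 454301047 - 137/7 = 3180107192/7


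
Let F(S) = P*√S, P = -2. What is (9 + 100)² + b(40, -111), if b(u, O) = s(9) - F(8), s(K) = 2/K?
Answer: 106931/9 + 4*√2 ≈ 11887.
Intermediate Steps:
F(S) = -2*√S
b(u, O) = 2/9 + 4*√2 (b(u, O) = 2/9 - (-2)*√8 = 2*(⅑) - (-2)*2*√2 = 2/9 - (-4)*√2 = 2/9 + 4*√2)
(9 + 100)² + b(40, -111) = (9 + 100)² + (2/9 + 4*√2) = 109² + (2/9 + 4*√2) = 11881 + (2/9 + 4*√2) = 106931/9 + 4*√2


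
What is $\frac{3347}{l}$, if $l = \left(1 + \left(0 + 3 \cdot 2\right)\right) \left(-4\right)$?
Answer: $- \frac{3347}{28} \approx -119.54$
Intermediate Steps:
$l = -28$ ($l = \left(1 + \left(0 + 6\right)\right) \left(-4\right) = \left(1 + 6\right) \left(-4\right) = 7 \left(-4\right) = -28$)
$\frac{3347}{l} = \frac{3347}{-28} = 3347 \left(- \frac{1}{28}\right) = - \frac{3347}{28}$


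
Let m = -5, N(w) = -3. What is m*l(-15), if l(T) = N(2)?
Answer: 15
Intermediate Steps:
l(T) = -3
m*l(-15) = -5*(-3) = 15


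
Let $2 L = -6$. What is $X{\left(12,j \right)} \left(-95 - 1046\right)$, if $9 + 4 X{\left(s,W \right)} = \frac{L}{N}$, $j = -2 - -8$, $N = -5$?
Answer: $\frac{23961}{10} \approx 2396.1$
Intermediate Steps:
$L = -3$ ($L = \frac{1}{2} \left(-6\right) = -3$)
$j = 6$ ($j = -2 + 8 = 6$)
$X{\left(s,W \right)} = - \frac{21}{10}$ ($X{\left(s,W \right)} = - \frac{9}{4} + \frac{\left(-3\right) \frac{1}{-5}}{4} = - \frac{9}{4} + \frac{\left(-3\right) \left(- \frac{1}{5}\right)}{4} = - \frac{9}{4} + \frac{1}{4} \cdot \frac{3}{5} = - \frac{9}{4} + \frac{3}{20} = - \frac{21}{10}$)
$X{\left(12,j \right)} \left(-95 - 1046\right) = - \frac{21 \left(-95 - 1046\right)}{10} = \left(- \frac{21}{10}\right) \left(-1141\right) = \frac{23961}{10}$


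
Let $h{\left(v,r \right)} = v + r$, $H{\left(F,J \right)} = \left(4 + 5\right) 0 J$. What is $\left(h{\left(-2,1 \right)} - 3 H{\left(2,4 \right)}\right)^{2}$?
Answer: $1$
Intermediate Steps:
$H{\left(F,J \right)} = 0$ ($H{\left(F,J \right)} = 9 \cdot 0 J = 0 J = 0$)
$h{\left(v,r \right)} = r + v$
$\left(h{\left(-2,1 \right)} - 3 H{\left(2,4 \right)}\right)^{2} = \left(\left(1 - 2\right) - 0\right)^{2} = \left(-1 + 0\right)^{2} = \left(-1\right)^{2} = 1$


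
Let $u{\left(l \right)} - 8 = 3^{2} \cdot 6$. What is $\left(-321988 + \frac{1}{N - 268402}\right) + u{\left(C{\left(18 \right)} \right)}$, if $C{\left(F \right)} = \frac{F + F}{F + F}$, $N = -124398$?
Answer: $- \frac{126452532801}{392800} \approx -3.2193 \cdot 10^{5}$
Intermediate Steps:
$C{\left(F \right)} = 1$ ($C{\left(F \right)} = \frac{2 F}{2 F} = 2 F \frac{1}{2 F} = 1$)
$u{\left(l \right)} = 62$ ($u{\left(l \right)} = 8 + 3^{2} \cdot 6 = 8 + 9 \cdot 6 = 8 + 54 = 62$)
$\left(-321988 + \frac{1}{N - 268402}\right) + u{\left(C{\left(18 \right)} \right)} = \left(-321988 + \frac{1}{-124398 - 268402}\right) + 62 = \left(-321988 + \frac{1}{-392800}\right) + 62 = \left(-321988 - \frac{1}{392800}\right) + 62 = - \frac{126476886401}{392800} + 62 = - \frac{126452532801}{392800}$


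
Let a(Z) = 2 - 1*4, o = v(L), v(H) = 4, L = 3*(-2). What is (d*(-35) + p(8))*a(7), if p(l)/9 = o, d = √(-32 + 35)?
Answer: -72 + 70*√3 ≈ 49.244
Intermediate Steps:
L = -6
o = 4
d = √3 ≈ 1.7320
p(l) = 36 (p(l) = 9*4 = 36)
a(Z) = -2 (a(Z) = 2 - 4 = -2)
(d*(-35) + p(8))*a(7) = (√3*(-35) + 36)*(-2) = (-35*√3 + 36)*(-2) = (36 - 35*√3)*(-2) = -72 + 70*√3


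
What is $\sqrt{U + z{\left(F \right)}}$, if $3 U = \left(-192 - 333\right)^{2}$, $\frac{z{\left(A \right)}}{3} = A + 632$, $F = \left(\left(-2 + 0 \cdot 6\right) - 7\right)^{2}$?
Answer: $3 \sqrt{10446} \approx 306.62$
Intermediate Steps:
$F = 81$ ($F = \left(\left(-2 + 0\right) - 7\right)^{2} = \left(-2 - 7\right)^{2} = \left(-9\right)^{2} = 81$)
$z{\left(A \right)} = 1896 + 3 A$ ($z{\left(A \right)} = 3 \left(A + 632\right) = 3 \left(632 + A\right) = 1896 + 3 A$)
$U = 91875$ ($U = \frac{\left(-192 - 333\right)^{2}}{3} = \frac{\left(-525\right)^{2}}{3} = \frac{1}{3} \cdot 275625 = 91875$)
$\sqrt{U + z{\left(F \right)}} = \sqrt{91875 + \left(1896 + 3 \cdot 81\right)} = \sqrt{91875 + \left(1896 + 243\right)} = \sqrt{91875 + 2139} = \sqrt{94014} = 3 \sqrt{10446}$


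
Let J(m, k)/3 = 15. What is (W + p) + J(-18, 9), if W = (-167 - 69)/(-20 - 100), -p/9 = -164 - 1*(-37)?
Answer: 35699/30 ≈ 1190.0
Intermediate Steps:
J(m, k) = 45 (J(m, k) = 3*15 = 45)
p = 1143 (p = -9*(-164 - 1*(-37)) = -9*(-164 + 37) = -9*(-127) = 1143)
W = 59/30 (W = -236/(-120) = -236*(-1/120) = 59/30 ≈ 1.9667)
(W + p) + J(-18, 9) = (59/30 + 1143) + 45 = 34349/30 + 45 = 35699/30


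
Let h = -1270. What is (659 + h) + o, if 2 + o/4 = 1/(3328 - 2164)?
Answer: -180128/291 ≈ -619.00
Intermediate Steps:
o = -2327/291 (o = -8 + 4/(3328 - 2164) = -8 + 4/1164 = -8 + 4*(1/1164) = -8 + 1/291 = -2327/291 ≈ -7.9966)
(659 + h) + o = (659 - 1270) - 2327/291 = -611 - 2327/291 = -180128/291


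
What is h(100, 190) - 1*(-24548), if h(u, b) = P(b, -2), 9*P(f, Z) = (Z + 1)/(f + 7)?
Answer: 43523603/1773 ≈ 24548.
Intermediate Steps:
P(f, Z) = (1 + Z)/(9*(7 + f)) (P(f, Z) = ((Z + 1)/(f + 7))/9 = ((1 + Z)/(7 + f))/9 = (1 + Z)/(9*(7 + f)))
h(u, b) = -1/(9*(7 + b)) (h(u, b) = (1 - 2)/(9*(7 + b)) = (1/9)*(-1)/(7 + b) = -1/(9*(7 + b)))
h(100, 190) - 1*(-24548) = -1/(63 + 9*190) - 1*(-24548) = -1/(63 + 1710) + 24548 = -1/1773 + 24548 = 43523603/1773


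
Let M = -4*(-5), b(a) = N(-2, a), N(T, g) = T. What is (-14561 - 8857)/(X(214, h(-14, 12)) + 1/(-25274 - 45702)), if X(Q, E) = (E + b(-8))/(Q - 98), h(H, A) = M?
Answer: -48201363072/319363 ≈ -1.5093e+5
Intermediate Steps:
b(a) = -2
M = 20
h(H, A) = 20
X(Q, E) = (-2 + E)/(-98 + Q) (X(Q, E) = (E - 2)/(Q - 98) = (-2 + E)/(-98 + Q))
(-14561 - 8857)/(X(214, h(-14, 12)) + 1/(-25274 - 45702)) = (-14561 - 8857)/((-2 + 20)/(-98 + 214) + 1/(-25274 - 45702)) = -23418/(18/116 + 1/(-70976)) = -23418/((1/116)*18 - 1/70976) = -23418/(9/58 - 1/70976) = -23418/319363/2058304 = -23418*2058304/319363 = -48201363072/319363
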